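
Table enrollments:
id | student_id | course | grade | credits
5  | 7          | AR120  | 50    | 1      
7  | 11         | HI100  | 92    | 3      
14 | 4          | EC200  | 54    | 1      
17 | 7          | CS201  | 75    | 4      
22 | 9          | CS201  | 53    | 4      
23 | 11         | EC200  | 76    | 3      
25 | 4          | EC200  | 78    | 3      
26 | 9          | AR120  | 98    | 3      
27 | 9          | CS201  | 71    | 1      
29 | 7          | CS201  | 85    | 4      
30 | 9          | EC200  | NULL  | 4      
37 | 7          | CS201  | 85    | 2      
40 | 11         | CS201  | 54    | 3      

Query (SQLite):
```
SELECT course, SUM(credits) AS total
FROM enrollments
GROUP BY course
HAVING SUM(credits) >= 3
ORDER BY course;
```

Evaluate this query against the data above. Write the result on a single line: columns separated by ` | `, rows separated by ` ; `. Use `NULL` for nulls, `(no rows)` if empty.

AR120 | 4 ; CS201 | 18 ; EC200 | 11 ; HI100 | 3

Partition enrollments by course; compute SUM(credits) within each group.
HAVING: keep groups where SUM(credits) >= 3.
  AR120: ids {5, 26} → SUM(credits)=4
  CS201: ids {17, 22, 27, 29, 37, 40} → SUM(credits)=18
  EC200: ids {14, 23, 25, 30} → SUM(credits)=11
  HI100: ids {7} → SUM(credits)=3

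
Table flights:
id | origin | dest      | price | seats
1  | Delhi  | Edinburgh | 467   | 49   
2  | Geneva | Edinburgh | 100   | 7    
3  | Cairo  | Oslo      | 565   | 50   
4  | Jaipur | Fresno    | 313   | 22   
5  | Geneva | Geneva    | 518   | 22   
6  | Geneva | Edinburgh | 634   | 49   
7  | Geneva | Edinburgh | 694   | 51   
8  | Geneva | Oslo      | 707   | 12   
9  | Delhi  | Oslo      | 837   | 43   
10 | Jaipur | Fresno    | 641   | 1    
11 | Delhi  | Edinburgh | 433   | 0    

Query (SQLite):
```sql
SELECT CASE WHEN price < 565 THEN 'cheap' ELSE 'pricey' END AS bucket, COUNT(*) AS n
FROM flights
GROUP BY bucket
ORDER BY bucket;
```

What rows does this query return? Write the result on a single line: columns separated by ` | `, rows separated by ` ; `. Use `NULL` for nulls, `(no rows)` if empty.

cheap | 5 ; pricey | 6

Bucket rows by price < 565 → 'cheap' else 'pricey'; count each bucket.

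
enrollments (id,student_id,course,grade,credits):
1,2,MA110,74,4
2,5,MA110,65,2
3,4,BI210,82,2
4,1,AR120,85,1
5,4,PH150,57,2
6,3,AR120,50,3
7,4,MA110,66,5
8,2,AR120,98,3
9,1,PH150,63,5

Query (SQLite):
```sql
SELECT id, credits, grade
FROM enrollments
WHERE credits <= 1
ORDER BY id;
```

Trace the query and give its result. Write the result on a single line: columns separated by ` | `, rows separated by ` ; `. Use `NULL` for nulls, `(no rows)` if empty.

4 | 1 | 85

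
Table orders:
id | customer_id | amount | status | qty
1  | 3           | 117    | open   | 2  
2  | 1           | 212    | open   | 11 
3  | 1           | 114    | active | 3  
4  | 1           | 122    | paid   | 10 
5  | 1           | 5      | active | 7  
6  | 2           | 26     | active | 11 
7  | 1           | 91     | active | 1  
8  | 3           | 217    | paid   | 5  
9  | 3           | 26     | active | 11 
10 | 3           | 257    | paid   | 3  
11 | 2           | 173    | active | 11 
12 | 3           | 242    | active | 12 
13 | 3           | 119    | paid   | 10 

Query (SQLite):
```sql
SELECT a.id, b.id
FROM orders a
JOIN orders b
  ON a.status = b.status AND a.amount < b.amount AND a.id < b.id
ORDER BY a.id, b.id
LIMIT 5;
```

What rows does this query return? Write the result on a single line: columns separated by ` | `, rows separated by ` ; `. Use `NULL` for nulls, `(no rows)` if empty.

Pairs (a,b) with same status, a.amount < b.amount, a.id < b.id.
status groups: active:{3,5,6,7,9,11,12} open:{1,2} paid:{4,8,10,13}
Ordered by (a.id, b.id); first 5.

1 | 2 ; 3 | 11 ; 3 | 12 ; 4 | 8 ; 4 | 10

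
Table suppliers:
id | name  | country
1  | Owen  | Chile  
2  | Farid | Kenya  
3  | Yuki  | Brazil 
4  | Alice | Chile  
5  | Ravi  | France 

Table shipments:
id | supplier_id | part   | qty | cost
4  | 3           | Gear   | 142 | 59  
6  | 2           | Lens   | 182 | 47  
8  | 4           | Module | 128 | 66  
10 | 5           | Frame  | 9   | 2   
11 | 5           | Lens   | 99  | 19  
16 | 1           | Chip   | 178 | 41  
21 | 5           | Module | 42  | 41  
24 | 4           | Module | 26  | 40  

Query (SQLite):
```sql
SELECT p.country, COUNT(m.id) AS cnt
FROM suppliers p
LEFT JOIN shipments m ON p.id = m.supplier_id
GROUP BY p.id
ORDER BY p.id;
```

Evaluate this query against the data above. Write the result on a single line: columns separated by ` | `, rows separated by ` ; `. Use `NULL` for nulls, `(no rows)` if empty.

Chile | 1 ; Kenya | 1 ; Brazil | 1 ; Chile | 2 ; France | 3

LEFT JOIN keeps every suppliers row; unmatched ones get NULL for shipments columns.
Group by suppliers.id and compute COUNT(m.id). COUNT(col) of an all-NULL group is 0.
  1: ids {16} → COUNT(m.id)=1
  2: ids {6} → COUNT(m.id)=1
  3: ids {4} → COUNT(m.id)=1
  4: ids {8, 24} → COUNT(m.id)=2
  5: ids {10, 11, 21} → COUNT(m.id)=3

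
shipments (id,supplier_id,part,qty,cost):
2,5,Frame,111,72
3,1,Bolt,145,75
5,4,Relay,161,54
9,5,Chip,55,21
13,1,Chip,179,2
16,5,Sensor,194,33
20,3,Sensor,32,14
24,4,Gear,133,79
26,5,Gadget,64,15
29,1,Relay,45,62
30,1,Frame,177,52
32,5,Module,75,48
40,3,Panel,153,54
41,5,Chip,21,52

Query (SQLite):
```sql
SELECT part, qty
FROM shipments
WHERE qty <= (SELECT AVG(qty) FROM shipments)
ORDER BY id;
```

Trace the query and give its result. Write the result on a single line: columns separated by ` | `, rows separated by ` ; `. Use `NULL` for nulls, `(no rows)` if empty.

Scalar subquery: AVG(qty) over all shipments rows = 110.357143 (≈; comparison uses full precision).
Keep rows where qty <= that value.

Chip | 55 ; Sensor | 32 ; Gadget | 64 ; Relay | 45 ; Module | 75 ; Chip | 21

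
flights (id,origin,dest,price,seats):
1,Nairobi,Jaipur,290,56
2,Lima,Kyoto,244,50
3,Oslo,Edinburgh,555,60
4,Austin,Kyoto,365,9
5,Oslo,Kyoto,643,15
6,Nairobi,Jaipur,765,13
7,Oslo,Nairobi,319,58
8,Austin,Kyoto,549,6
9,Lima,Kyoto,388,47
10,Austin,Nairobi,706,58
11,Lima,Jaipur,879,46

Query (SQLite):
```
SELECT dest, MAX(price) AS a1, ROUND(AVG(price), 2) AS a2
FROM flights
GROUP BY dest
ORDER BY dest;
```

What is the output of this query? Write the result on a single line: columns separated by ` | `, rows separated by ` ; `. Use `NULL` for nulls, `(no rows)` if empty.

Group flights by dest.
Per group compute: MAX(price), ROUND(AVG(price), 2).
  Edinburgh: ids {3} → MAX(price)=555, ROUND(AVG(price), 2)=555
  Jaipur: ids {1, 6, 11} → MAX(price)=879, ROUND(AVG(price), 2)=644.67
  Kyoto: ids {2, 4, 5, 8, 9} → MAX(price)=643, ROUND(AVG(price), 2)=437.8
  Nairobi: ids {7, 10} → MAX(price)=706, ROUND(AVG(price), 2)=512.5

Edinburgh | 555 | 555 ; Jaipur | 879 | 644.67 ; Kyoto | 643 | 437.8 ; Nairobi | 706 | 512.5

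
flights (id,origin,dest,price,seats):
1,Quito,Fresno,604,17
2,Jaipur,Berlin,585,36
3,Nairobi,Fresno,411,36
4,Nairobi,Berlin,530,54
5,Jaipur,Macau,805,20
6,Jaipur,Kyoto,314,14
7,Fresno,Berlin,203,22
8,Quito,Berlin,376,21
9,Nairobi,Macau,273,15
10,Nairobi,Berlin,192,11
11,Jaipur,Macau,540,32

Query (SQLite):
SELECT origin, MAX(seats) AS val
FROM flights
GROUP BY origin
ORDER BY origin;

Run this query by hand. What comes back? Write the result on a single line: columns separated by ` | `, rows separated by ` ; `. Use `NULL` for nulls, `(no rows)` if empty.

Fresno | 22 ; Jaipur | 36 ; Nairobi | 54 ; Quito | 21

Partition flights by origin; compute MAX(seats) within each group.
  Fresno: ids {7} → MAX(seats)=22
  Jaipur: ids {2, 5, 6, 11} → MAX(seats)=36
  Nairobi: ids {3, 4, 9, 10} → MAX(seats)=54
  Quito: ids {1, 8} → MAX(seats)=21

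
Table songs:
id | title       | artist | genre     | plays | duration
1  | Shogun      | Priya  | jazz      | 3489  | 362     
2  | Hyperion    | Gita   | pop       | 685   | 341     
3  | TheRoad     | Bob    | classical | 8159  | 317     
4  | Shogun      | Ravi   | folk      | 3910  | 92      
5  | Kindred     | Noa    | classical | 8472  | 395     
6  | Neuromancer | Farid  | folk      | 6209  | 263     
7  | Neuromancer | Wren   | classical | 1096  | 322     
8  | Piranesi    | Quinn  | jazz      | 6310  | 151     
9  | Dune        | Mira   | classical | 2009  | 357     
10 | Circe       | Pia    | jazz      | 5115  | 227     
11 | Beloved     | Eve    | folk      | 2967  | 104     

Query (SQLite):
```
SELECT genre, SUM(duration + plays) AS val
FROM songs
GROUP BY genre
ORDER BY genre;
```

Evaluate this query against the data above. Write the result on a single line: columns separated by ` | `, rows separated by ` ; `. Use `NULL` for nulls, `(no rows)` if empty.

For each row compute duration + plays.
Group by genre; take SUM of the expression per group.
  classical: ids {3, 5, 7, 9} → SUM(duration + plays)=21127
  folk: ids {4, 6, 11} → SUM(duration + plays)=13545
  jazz: ids {1, 8, 10} → SUM(duration + plays)=15654
  pop: ids {2} → SUM(duration + plays)=1026

classical | 21127 ; folk | 13545 ; jazz | 15654 ; pop | 1026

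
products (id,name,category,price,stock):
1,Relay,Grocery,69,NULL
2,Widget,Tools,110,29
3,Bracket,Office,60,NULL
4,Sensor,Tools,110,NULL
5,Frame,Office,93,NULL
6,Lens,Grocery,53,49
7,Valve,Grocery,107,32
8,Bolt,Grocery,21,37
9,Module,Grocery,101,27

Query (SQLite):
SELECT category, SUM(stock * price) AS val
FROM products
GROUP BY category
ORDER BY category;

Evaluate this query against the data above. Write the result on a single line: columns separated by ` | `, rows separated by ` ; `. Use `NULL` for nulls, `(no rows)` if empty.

Grocery | 9525 ; Office | NULL ; Tools | 3190

For each row compute stock * price.
Group by category; take SUM of the expression per group.
  Grocery: ids {1, 6, 7, 8, 9} → SUM(stock * price)=9525
  Office: ids {3, 5} → SUM(stock * price)=NULL
  Tools: ids {2, 4} → SUM(stock * price)=3190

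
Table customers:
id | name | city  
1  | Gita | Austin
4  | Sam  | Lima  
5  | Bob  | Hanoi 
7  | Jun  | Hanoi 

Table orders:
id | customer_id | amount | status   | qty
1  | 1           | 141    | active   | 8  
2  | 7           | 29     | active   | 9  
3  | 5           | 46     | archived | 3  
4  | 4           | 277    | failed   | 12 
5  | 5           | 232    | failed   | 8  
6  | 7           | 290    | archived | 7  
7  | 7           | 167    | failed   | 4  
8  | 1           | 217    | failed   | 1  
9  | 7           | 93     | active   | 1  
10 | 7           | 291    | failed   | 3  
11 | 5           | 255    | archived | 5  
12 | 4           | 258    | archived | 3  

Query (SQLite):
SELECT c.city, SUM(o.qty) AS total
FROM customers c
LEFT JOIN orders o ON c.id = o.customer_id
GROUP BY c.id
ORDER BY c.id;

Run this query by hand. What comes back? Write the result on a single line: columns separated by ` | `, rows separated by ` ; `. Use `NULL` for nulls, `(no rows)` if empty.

Austin | 9 ; Lima | 15 ; Hanoi | 16 ; Hanoi | 24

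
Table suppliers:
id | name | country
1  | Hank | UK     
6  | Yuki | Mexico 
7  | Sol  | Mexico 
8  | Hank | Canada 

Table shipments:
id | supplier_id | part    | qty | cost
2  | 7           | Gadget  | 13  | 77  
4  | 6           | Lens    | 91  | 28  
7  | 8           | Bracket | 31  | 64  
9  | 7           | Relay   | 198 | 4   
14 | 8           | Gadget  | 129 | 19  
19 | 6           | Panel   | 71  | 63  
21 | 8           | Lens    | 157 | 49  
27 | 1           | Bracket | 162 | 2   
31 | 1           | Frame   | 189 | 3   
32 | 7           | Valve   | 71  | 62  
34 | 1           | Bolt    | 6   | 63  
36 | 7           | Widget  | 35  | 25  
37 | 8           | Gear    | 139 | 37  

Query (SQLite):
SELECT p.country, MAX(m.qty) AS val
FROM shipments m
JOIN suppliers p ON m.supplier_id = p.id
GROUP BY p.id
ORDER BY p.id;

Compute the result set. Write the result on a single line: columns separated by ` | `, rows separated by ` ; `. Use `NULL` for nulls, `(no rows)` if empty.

UK | 189 ; Mexico | 91 ; Mexico | 198 ; Canada | 157

Join each shipments row to its suppliers via supplier_id.
Group joined rows by suppliers.id; compute MAX(m.qty) per group.
  1: ids {27, 31, 34} → MAX(m.qty)=189
  6: ids {4, 19} → MAX(m.qty)=91
  7: ids {2, 9, 32, 36} → MAX(m.qty)=198
  8: ids {7, 14, 21, 37} → MAX(m.qty)=157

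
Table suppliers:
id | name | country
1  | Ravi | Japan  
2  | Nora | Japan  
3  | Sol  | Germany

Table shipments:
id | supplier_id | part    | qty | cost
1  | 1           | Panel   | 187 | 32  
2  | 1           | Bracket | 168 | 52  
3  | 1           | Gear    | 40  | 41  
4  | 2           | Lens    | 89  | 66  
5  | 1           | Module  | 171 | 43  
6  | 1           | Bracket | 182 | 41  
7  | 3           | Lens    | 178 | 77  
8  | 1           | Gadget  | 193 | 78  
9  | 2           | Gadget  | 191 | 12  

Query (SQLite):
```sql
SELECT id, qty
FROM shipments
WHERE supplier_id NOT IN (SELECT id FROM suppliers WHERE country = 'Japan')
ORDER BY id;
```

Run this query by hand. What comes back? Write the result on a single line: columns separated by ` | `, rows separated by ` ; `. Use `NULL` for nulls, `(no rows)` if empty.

7 | 178

Inner query: suppliers.id where country = 'Japan'.
Outer: keep shipments rows whose supplier_id is not in that set.
Inner query → {1, 2}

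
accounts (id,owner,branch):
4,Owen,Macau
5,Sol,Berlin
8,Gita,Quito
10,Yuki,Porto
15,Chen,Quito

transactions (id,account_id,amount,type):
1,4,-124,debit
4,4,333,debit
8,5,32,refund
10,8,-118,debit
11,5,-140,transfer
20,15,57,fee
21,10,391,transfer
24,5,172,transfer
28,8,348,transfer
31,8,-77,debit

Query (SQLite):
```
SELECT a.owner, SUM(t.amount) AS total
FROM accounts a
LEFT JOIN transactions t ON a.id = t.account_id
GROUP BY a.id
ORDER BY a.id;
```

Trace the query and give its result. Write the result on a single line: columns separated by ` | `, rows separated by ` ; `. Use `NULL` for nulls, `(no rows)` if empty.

LEFT JOIN keeps every accounts row; unmatched ones get NULL for transactions columns.
Group by accounts.id and compute SUM(t.amount). SUM over an all-NULL group is NULL.
  4: ids {1, 4} → SUM(t.amount)=209
  5: ids {8, 11, 24} → SUM(t.amount)=64
  8: ids {10, 28, 31} → SUM(t.amount)=153
  10: ids {21} → SUM(t.amount)=391
  15: ids {20} → SUM(t.amount)=57

Owen | 209 ; Sol | 64 ; Gita | 153 ; Yuki | 391 ; Chen | 57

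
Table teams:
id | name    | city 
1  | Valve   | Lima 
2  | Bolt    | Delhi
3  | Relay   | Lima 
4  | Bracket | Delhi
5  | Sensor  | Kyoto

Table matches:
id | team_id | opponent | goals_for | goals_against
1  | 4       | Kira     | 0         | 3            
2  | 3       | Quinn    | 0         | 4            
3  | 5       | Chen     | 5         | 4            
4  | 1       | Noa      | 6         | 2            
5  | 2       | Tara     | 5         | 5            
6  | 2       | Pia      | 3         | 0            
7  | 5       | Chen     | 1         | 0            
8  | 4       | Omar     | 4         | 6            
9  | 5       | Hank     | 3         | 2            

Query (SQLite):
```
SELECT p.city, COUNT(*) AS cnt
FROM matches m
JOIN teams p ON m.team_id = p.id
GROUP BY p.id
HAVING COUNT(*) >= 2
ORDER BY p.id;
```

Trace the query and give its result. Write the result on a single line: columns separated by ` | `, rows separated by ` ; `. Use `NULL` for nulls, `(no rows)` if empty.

Join each matches row to its teams via team_id.
Group joined rows by teams.id; compute COUNT(*) per group.
HAVING: keep groups with count ≥ 2.
  1: ids {4} → COUNT(*)=1
  2: ids {5, 6} → COUNT(*)=2
  3: ids {2} → COUNT(*)=1
  4: ids {1, 8} → COUNT(*)=2
  5: ids {3, 7, 9} → COUNT(*)=3

Delhi | 2 ; Delhi | 2 ; Kyoto | 3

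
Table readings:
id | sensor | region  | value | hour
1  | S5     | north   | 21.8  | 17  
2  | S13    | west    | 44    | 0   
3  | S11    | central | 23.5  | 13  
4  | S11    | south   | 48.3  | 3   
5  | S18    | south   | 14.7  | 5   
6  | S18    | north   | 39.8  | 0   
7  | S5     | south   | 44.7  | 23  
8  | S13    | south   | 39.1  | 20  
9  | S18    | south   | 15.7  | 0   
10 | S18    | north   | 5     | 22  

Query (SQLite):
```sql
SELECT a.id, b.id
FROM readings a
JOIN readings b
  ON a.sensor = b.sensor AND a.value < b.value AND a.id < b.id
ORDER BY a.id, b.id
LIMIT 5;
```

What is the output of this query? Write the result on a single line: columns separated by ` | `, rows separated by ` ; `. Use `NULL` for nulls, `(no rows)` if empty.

Pairs (a,b) with same sensor, a.value < b.value, a.id < b.id.
sensor groups: S11:{3,4} S13:{2,8} S18:{5,6,9,10} S5:{1,7}
Ordered by (a.id, b.id); first 5.

1 | 7 ; 3 | 4 ; 5 | 6 ; 5 | 9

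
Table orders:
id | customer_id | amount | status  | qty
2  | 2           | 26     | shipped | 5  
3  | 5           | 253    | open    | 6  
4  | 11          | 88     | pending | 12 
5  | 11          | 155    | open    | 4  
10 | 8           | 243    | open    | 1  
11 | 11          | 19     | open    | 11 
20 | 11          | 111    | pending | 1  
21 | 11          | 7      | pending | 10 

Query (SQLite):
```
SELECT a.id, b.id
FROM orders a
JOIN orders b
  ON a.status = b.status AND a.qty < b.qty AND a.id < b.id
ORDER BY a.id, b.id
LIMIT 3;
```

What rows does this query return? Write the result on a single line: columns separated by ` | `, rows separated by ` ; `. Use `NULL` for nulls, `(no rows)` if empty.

3 | 11 ; 5 | 11 ; 10 | 11

Pairs (a,b) with same status, a.qty < b.qty, a.id < b.id.
status groups: open:{3,5,10,11} pending:{4,20,21} shipped:{2}
Ordered by (a.id, b.id); first 3.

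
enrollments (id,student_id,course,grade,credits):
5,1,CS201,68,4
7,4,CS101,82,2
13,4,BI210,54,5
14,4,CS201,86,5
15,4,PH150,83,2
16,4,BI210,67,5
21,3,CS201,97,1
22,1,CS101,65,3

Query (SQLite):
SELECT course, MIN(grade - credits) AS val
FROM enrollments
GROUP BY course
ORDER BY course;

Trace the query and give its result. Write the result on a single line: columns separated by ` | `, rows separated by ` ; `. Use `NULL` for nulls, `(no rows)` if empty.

BI210 | 49 ; CS101 | 62 ; CS201 | 64 ; PH150 | 81

For each row compute grade - credits.
Group by course; take MIN of the expression per group.
  BI210: ids {13, 16} → MIN(grade - credits)=49
  CS101: ids {7, 22} → MIN(grade - credits)=62
  CS201: ids {5, 14, 21} → MIN(grade - credits)=64
  PH150: ids {15} → MIN(grade - credits)=81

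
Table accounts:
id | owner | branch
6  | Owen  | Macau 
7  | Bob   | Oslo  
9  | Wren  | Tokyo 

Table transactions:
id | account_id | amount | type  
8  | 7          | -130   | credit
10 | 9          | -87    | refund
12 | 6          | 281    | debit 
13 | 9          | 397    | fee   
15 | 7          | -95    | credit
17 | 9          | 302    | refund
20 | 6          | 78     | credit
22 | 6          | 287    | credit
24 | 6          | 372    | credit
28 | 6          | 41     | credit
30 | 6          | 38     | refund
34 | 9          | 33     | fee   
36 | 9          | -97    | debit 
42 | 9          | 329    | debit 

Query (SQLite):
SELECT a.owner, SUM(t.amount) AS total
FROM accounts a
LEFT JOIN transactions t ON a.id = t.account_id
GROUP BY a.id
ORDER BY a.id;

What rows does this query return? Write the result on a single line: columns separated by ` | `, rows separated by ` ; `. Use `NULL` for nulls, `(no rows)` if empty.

LEFT JOIN keeps every accounts row; unmatched ones get NULL for transactions columns.
Group by accounts.id and compute SUM(t.amount). SUM over an all-NULL group is NULL.
  6: ids {12, 20, 22, 24, 28, 30} → SUM(t.amount)=1097
  7: ids {8, 15} → SUM(t.amount)=-225
  9: ids {10, 13, 17, 34, 36, 42} → SUM(t.amount)=877

Owen | 1097 ; Bob | -225 ; Wren | 877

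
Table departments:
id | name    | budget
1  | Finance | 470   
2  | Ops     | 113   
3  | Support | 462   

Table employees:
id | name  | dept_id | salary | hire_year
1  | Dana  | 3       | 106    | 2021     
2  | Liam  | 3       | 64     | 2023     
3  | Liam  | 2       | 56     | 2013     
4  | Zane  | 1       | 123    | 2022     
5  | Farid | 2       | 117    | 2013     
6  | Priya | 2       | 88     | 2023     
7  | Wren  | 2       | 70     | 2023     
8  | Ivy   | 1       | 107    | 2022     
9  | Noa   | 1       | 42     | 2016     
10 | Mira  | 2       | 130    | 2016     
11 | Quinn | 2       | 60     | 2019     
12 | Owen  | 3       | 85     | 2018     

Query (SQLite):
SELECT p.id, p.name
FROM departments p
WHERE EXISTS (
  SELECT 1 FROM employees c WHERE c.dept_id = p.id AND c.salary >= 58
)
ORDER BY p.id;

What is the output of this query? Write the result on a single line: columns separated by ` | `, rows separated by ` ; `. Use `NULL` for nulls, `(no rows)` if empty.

1 | Finance ; 2 | Ops ; 3 | Support

For each departments row, check whether any employees with matching dept_id has salary >= 58.
Keep rows where that is true.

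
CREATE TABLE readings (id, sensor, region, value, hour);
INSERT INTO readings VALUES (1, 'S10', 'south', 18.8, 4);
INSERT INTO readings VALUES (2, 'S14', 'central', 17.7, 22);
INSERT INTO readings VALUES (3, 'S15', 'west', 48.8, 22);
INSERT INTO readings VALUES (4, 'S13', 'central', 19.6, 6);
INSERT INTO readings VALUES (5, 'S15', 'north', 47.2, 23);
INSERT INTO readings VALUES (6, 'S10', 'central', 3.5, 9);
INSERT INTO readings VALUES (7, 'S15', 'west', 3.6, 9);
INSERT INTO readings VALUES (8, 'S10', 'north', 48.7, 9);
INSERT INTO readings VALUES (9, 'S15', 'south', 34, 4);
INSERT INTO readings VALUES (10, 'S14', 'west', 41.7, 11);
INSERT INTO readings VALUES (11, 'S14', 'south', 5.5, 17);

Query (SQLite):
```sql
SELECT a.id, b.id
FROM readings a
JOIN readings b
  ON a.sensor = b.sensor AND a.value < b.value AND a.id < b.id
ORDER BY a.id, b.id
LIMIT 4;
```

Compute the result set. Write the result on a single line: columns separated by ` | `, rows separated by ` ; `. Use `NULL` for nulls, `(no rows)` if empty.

1 | 8 ; 2 | 10 ; 6 | 8 ; 7 | 9

Pairs (a,b) with same sensor, a.value < b.value, a.id < b.id.
sensor groups: S10:{1,6,8} S13:{4} S14:{2,10,11} S15:{3,5,7,9}
Ordered by (a.id, b.id); first 4.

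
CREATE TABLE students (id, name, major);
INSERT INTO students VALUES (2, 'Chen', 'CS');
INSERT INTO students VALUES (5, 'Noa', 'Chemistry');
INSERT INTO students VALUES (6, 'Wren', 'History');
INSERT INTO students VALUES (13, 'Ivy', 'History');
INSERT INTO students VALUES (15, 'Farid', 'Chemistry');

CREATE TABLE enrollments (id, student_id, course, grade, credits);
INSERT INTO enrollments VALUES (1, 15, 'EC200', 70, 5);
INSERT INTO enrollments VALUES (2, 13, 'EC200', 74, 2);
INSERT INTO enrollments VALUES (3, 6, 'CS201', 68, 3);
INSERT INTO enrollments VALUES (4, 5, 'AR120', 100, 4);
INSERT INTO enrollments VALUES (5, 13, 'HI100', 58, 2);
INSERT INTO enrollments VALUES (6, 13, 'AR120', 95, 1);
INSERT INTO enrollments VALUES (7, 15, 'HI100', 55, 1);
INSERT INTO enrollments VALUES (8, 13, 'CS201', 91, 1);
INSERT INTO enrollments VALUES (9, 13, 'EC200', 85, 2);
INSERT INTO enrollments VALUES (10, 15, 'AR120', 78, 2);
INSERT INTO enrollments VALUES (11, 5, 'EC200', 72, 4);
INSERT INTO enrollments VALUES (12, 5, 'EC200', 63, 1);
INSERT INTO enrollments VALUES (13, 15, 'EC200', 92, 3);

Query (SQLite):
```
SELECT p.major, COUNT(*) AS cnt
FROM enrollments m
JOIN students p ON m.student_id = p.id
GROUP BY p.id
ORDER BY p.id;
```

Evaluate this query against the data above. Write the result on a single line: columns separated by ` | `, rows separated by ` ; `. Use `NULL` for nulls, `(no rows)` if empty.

Chemistry | 3 ; History | 1 ; History | 5 ; Chemistry | 4

Join each enrollments row to its students via student_id.
Group joined rows by students.id; compute COUNT(*) per group.
  5: ids {4, 11, 12} → COUNT(*)=3
  6: ids {3} → COUNT(*)=1
  13: ids {2, 5, 6, 8, 9} → COUNT(*)=5
  15: ids {1, 7, 10, 13} → COUNT(*)=4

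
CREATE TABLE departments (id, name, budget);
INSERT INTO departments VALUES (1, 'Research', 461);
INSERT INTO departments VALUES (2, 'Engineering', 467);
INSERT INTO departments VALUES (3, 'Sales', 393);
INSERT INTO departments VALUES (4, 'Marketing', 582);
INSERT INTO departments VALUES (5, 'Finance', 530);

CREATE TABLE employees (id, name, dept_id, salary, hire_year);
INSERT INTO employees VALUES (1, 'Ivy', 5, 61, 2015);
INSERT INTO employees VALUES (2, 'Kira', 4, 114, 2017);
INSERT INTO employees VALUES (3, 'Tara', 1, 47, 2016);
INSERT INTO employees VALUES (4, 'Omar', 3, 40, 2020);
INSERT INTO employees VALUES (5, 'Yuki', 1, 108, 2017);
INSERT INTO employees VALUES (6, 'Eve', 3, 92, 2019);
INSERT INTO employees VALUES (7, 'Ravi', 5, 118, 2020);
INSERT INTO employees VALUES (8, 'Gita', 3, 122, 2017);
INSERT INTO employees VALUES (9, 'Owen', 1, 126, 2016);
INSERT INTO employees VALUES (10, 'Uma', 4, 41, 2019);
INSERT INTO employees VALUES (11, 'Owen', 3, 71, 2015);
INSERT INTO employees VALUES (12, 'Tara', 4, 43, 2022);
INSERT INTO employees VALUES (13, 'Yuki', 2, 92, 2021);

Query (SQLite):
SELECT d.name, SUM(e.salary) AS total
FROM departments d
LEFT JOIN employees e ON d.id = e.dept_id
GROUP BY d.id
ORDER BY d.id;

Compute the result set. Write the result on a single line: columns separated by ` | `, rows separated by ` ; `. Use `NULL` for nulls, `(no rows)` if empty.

LEFT JOIN keeps every departments row; unmatched ones get NULL for employees columns.
Group by departments.id and compute SUM(e.salary). SUM over an all-NULL group is NULL.
  1: ids {3, 5, 9} → SUM(e.salary)=281
  2: ids {13} → SUM(e.salary)=92
  3: ids {4, 6, 8, 11} → SUM(e.salary)=325
  4: ids {2, 10, 12} → SUM(e.salary)=198
  5: ids {1, 7} → SUM(e.salary)=179

Research | 281 ; Engineering | 92 ; Sales | 325 ; Marketing | 198 ; Finance | 179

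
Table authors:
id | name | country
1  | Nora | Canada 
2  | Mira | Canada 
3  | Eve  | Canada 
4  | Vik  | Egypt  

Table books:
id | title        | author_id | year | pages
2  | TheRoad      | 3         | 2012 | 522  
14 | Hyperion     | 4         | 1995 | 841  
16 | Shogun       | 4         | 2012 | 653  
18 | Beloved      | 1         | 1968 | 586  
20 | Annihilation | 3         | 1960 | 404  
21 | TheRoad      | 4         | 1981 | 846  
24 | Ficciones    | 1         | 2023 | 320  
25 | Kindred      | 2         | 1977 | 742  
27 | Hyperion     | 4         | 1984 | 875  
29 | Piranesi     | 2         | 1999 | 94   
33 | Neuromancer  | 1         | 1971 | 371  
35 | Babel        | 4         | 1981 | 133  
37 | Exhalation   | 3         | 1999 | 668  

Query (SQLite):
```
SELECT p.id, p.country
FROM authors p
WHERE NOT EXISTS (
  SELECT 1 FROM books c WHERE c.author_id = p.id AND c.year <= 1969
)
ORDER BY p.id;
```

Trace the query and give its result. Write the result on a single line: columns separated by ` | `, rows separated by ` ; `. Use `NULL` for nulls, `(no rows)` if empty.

2 | Canada ; 4 | Egypt

For each authors row, check whether any books with matching author_id has year <= 1969.
Keep rows where that is false.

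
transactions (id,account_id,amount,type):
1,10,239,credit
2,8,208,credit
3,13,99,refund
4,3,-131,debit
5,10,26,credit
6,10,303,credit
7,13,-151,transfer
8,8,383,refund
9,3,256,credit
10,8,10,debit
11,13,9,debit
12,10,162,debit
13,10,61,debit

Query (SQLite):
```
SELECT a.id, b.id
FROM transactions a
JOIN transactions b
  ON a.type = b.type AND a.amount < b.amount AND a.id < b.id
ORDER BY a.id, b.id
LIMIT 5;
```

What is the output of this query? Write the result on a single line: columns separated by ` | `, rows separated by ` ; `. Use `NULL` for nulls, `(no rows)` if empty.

1 | 6 ; 1 | 9 ; 2 | 6 ; 2 | 9 ; 3 | 8

Pairs (a,b) with same type, a.amount < b.amount, a.id < b.id.
type groups: credit:{1,2,5,6,9} debit:{4,10,11,12,13} refund:{3,8} transfer:{7}
Ordered by (a.id, b.id); first 5.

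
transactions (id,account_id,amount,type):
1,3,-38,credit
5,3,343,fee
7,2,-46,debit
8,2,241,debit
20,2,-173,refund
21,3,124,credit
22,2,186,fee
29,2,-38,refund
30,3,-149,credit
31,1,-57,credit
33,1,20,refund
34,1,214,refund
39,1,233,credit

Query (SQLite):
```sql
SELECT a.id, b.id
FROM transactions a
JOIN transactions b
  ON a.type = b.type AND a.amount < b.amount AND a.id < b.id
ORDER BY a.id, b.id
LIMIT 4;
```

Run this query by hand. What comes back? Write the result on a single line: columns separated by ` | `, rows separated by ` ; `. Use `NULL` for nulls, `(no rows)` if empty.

1 | 21 ; 1 | 39 ; 7 | 8 ; 20 | 29

Pairs (a,b) with same type, a.amount < b.amount, a.id < b.id.
type groups: credit:{1,21,30,31,39} debit:{7,8} fee:{5,22} refund:{20,29,33,34}
Ordered by (a.id, b.id); first 4.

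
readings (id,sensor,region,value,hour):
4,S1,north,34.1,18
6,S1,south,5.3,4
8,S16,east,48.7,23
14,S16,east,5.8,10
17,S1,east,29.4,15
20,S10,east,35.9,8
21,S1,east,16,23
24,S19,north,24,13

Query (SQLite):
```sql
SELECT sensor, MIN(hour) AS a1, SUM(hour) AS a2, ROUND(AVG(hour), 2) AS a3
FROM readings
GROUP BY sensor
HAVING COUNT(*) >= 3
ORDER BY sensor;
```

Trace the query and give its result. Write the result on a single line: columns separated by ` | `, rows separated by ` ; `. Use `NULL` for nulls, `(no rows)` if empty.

S1 | 4 | 60 | 15

Group readings by sensor.
Per group compute: MIN(hour), SUM(hour), ROUND(AVG(hour), 2).
HAVING: drop groups with fewer than 3 rows.
  S1: ids {4, 6, 17, 21} → MIN(hour)=4, SUM(hour)=60, ROUND(AVG(hour), 2)=15
  S10: ids {20} → MIN(hour)=8, SUM(hour)=8, ROUND(AVG(hour), 2)=8
  S16: ids {8, 14} → MIN(hour)=10, SUM(hour)=33, ROUND(AVG(hour), 2)=16.5
  S19: ids {24} → MIN(hour)=13, SUM(hour)=13, ROUND(AVG(hour), 2)=13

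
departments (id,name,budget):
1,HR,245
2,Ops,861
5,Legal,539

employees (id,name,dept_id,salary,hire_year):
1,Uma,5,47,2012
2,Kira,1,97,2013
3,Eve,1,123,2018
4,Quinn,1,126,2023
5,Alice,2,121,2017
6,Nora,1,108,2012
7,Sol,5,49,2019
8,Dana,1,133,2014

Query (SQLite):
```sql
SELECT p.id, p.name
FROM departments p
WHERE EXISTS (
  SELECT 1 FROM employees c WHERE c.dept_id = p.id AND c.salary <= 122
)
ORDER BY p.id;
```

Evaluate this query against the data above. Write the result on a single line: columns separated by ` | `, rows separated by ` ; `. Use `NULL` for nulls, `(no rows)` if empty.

For each departments row, check whether any employees with matching dept_id has salary <= 122.
Keep rows where that is true.

1 | HR ; 2 | Ops ; 5 | Legal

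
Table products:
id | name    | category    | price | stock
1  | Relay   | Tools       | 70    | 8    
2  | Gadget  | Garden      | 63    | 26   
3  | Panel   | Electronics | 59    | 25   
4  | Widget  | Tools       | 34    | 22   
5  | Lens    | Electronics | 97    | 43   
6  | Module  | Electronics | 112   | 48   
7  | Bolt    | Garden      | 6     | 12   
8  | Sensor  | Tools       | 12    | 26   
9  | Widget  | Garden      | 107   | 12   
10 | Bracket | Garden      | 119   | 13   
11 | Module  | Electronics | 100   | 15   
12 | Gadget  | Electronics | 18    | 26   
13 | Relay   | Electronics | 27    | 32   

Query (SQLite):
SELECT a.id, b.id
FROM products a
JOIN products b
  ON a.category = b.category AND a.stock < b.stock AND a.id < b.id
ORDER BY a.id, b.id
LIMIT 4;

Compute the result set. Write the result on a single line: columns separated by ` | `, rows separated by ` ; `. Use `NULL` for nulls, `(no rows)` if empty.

1 | 4 ; 1 | 8 ; 3 | 5 ; 3 | 6

Pairs (a,b) with same category, a.stock < b.stock, a.id < b.id.
category groups: Electronics:{3,5,6,11,12,13} Garden:{2,7,9,10} Tools:{1,4,8}
Ordered by (a.id, b.id); first 4.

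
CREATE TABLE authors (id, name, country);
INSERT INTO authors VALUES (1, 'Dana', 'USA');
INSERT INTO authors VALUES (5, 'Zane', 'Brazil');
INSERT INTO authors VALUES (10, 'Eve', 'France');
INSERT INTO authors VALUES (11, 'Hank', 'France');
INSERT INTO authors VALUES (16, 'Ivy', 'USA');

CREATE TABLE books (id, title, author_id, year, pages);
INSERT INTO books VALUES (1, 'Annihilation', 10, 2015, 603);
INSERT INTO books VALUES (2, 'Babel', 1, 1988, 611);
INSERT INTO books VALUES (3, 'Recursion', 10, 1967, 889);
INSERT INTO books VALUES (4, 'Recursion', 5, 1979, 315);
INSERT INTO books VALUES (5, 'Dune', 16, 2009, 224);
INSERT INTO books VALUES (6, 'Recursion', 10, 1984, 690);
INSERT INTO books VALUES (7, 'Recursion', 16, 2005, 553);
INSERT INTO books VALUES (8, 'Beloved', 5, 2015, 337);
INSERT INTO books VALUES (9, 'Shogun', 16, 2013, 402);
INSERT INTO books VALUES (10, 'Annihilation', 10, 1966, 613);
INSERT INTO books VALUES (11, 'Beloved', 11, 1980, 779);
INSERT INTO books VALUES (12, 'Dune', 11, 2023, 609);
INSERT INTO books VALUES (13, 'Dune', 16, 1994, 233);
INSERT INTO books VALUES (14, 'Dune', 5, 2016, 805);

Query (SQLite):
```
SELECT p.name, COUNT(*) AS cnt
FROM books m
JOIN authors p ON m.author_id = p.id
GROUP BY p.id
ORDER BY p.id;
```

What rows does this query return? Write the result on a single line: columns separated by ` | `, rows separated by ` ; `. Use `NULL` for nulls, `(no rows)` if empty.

Dana | 1 ; Zane | 3 ; Eve | 4 ; Hank | 2 ; Ivy | 4

Join each books row to its authors via author_id.
Group joined rows by authors.id; compute COUNT(*) per group.
  1: ids {2} → COUNT(*)=1
  5: ids {4, 8, 14} → COUNT(*)=3
  10: ids {1, 3, 6, 10} → COUNT(*)=4
  11: ids {11, 12} → COUNT(*)=2
  16: ids {5, 7, 9, 13} → COUNT(*)=4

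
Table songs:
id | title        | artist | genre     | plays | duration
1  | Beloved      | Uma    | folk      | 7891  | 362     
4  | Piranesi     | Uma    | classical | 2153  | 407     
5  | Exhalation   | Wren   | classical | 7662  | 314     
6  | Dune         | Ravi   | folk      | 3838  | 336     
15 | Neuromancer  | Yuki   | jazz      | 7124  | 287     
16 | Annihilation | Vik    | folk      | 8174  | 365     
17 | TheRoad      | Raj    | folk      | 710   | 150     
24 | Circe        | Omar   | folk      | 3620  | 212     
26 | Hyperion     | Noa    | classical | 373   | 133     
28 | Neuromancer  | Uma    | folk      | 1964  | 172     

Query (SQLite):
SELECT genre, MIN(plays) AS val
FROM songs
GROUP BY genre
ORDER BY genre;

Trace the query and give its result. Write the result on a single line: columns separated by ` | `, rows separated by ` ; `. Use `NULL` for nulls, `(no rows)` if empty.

classical | 373 ; folk | 710 ; jazz | 7124

Partition songs by genre; compute MIN(plays) within each group.
  classical: ids {4, 5, 26} → MIN(plays)=373
  folk: ids {1, 6, 16, 17, 24, 28} → MIN(plays)=710
  jazz: ids {15} → MIN(plays)=7124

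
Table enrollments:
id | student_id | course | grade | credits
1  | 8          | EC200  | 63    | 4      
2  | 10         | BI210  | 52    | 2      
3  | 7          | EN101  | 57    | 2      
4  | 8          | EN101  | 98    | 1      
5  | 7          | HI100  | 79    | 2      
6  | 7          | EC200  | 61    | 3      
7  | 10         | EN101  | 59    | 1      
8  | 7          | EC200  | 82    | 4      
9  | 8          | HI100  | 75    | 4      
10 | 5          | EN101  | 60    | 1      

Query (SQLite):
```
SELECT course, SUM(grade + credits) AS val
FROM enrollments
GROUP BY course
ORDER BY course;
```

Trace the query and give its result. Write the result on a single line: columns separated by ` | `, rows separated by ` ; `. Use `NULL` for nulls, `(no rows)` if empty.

For each row compute grade + credits.
Group by course; take SUM of the expression per group.
  BI210: ids {2} → SUM(grade + credits)=54
  EC200: ids {1, 6, 8} → SUM(grade + credits)=217
  EN101: ids {3, 4, 7, 10} → SUM(grade + credits)=279
  HI100: ids {5, 9} → SUM(grade + credits)=160

BI210 | 54 ; EC200 | 217 ; EN101 | 279 ; HI100 | 160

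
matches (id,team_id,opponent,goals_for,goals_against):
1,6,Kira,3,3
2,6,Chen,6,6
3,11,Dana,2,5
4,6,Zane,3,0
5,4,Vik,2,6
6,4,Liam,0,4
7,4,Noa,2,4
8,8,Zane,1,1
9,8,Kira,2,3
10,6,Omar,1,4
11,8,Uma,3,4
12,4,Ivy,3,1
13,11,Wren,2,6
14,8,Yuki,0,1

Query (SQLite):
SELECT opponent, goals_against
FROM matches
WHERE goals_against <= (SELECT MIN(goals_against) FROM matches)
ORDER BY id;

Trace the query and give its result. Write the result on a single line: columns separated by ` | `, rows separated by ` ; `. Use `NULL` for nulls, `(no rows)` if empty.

Zane | 0

Scalar subquery: MIN(goals_against) over all matches rows = 0.
Keep rows where goals_against <= that value.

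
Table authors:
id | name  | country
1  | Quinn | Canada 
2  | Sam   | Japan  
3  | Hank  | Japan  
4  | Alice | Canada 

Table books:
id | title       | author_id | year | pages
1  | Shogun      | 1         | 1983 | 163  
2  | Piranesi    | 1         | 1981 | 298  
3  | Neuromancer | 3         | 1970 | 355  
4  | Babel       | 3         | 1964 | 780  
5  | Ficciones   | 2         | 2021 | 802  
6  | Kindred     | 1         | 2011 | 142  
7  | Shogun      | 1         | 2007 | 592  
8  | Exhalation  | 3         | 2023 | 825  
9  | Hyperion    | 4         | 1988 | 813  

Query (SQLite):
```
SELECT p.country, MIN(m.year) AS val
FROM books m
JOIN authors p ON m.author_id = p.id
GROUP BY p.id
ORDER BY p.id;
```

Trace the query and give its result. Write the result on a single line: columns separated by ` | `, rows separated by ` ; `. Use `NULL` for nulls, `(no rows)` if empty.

Join each books row to its authors via author_id.
Group joined rows by authors.id; compute MIN(m.year) per group.
  1: ids {1, 2, 6, 7} → MIN(m.year)=1981
  2: ids {5} → MIN(m.year)=2021
  3: ids {3, 4, 8} → MIN(m.year)=1964
  4: ids {9} → MIN(m.year)=1988

Canada | 1981 ; Japan | 2021 ; Japan | 1964 ; Canada | 1988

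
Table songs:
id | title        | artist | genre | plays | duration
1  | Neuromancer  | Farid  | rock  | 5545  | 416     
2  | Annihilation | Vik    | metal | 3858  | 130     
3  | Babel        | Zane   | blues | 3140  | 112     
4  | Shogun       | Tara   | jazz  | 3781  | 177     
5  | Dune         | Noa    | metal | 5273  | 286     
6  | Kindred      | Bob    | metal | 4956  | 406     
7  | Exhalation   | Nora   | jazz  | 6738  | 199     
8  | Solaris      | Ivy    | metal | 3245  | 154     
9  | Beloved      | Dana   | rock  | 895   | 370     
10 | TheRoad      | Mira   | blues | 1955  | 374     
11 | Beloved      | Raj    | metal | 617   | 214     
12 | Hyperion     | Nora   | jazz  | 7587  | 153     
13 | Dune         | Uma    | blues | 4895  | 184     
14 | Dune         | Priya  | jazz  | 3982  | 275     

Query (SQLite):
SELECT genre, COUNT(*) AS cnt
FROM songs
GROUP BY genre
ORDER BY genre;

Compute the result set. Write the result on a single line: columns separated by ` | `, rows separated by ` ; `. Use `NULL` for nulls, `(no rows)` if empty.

blues | 3 ; jazz | 4 ; metal | 5 ; rock | 2

Partition songs by genre; compute COUNT(*) within each group.
  blues: ids {3, 10, 13} → COUNT(*)=3
  jazz: ids {4, 7, 12, 14} → COUNT(*)=4
  metal: ids {2, 5, 6, 8, 11} → COUNT(*)=5
  rock: ids {1, 9} → COUNT(*)=2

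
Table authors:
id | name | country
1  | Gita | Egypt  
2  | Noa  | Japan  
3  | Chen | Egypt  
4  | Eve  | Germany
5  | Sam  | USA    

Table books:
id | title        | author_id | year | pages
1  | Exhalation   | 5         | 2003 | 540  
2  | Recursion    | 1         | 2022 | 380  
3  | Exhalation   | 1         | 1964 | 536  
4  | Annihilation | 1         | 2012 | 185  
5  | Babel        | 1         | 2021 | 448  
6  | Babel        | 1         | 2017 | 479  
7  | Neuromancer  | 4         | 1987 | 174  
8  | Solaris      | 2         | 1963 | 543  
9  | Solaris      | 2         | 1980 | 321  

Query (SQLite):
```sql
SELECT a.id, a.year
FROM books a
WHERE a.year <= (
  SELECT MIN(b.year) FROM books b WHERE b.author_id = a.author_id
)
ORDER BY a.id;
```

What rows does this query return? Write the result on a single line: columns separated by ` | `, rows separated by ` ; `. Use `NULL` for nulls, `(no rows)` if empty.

1 | 2003 ; 3 | 1964 ; 7 | 1987 ; 8 | 1963

For each books row a, compute MIN(year) over rows sharing a.author_id.
Keep row a if a.year <= that per-group MIN.
  author_id=1: MIN(year) = 1964
  author_id=2: MIN(year) = 1963
  author_id=4: MIN(year) = 1987
  author_id=5: MIN(year) = 2003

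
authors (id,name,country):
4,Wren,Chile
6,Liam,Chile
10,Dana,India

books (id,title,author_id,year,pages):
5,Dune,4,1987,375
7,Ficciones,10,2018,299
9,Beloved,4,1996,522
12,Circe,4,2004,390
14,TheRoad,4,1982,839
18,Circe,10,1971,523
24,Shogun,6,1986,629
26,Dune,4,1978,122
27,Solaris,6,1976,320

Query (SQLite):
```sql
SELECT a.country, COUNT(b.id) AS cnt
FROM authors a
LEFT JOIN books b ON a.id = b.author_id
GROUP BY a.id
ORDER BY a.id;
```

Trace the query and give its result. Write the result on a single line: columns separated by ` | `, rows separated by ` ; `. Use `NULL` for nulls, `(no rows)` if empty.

Chile | 5 ; Chile | 2 ; India | 2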